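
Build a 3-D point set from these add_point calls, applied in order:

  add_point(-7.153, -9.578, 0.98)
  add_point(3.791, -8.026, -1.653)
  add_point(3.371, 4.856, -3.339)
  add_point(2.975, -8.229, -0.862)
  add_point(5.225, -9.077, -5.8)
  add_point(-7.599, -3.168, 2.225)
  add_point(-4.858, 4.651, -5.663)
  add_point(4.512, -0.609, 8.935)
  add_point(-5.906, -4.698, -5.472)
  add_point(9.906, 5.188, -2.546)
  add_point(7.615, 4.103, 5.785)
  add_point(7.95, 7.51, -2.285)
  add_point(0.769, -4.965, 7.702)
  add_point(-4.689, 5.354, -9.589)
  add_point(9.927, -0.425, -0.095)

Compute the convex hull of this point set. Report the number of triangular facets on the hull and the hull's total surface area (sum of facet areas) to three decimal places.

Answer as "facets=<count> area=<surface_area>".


facets=24 area=879.287

14 of the 15 inputs are extreme points: [0, 1, 3, 4, 5, 6, 7, 8, 9, 10, 11, 12, 13, 14].

Per-facet area ½‖(b−a)×(c−a)‖:
  f1: (p8, p13, p5) → 42.9032
  f2: (p8, p4, p13) → 63.7544
  f3: (p9, p13, p11) → 20.6441
  f4: (p9, p4, p13) → 116.2799
  f5: (p9, p4, p14) → 30.2882
  f6: (p12, p7, p5) → 25.7283
  f7: (p1, p4, p14) → 22.1372
  f8: (p1, p7, p14) → 51.0614
  f9: (p1, p12, p7) → 29.4719
  f10: (p6, p13, p11) → 26.6636
  f11: (p6, p13, p5) → 13.4340
  f12: (p0, p8, p5) → 24.2645
  f13: (p0, p8, p4) → 48.8979
  f14: (p0, p12, p5) → 32.9842
  f15: (p10, p9, p11) → 13.1058
  f16: (p10, p6, p11) → 59.0253
  f17: (p10, p7, p14) → 25.0194
  f18: (p10, p9, p14) → 23.1544
  f19: (p10, p7, p5) → 43.2011
  f20: (p10, p6, p5) → 92.0639
  f21: (p3, p1, p12) → 3.7362
  f22: (p3, p0, p12) → 45.9395
  f23: (p3, p1, p4) → 1.5149
  f24: (p3, p0, p4) → 24.0134
Σ area = 879.287

Euler: V−E+F = 14−36+24 = 2.


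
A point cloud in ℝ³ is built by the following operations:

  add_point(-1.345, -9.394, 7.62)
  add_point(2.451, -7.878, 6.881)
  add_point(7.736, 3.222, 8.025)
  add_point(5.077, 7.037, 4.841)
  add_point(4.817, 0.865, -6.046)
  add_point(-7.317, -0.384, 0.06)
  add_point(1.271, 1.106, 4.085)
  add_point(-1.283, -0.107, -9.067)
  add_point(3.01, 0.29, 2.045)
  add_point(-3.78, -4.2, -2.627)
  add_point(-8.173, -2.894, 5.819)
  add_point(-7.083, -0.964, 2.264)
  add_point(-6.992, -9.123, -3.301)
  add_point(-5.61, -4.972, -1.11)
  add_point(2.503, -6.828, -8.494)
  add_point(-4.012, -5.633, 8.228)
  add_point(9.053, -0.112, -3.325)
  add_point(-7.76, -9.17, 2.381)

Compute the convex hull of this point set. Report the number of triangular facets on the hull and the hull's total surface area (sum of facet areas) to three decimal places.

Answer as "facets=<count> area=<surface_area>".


facets=22 area=853.075

Points on the hull: [0, 1, 2, 3, 4, 5, 7, 10, 12, 14, 15, 16, 17] (13 of 18).

Facet areas (half cross-product norm):
  f1: (p5, p3, p10) → 48.2306
  f2: (p5, p7, p3) → 81.5984
  f3: (p4, p3, p16) → 29.6285
  f4: (p4, p7, p3) → 37.9809
  f5: (p2, p3, p16) → 32.0279
  f6: (p2, p1, p16) → 70.2607
  f7: (p2, p3, p10) → 46.6528
  f8: (p0, p2, p1) → 18.2428
  f9: (p14, p1, p16) → 74.2483
  f10: (p14, p0, p1) → 31.3241
  f11: (p14, p4, p16) → 21.0655
  f12: (p14, p4, p7) → 24.9720
  f13: (p15, p2, p10) → 38.8759
  f14: (p15, p0, p2) → 34.1990
  f15: (p15, p17, p10) → 19.1067
  f16: (p15, p0, p17) → 17.7953
  f17: (p12, p0, p17) → 20.2447
  f18: (p12, p14, p0) → 67.9985
  f19: (p12, p14, p7) → 41.8781
  f20: (p12, p5, p7) → 48.9924
  f21: (p12, p5, p10) → 29.6776
  f22: (p12, p17, p10) → 18.0742
Σ area = 853.075

Euler: V−E+F = 13−33+22 = 2.


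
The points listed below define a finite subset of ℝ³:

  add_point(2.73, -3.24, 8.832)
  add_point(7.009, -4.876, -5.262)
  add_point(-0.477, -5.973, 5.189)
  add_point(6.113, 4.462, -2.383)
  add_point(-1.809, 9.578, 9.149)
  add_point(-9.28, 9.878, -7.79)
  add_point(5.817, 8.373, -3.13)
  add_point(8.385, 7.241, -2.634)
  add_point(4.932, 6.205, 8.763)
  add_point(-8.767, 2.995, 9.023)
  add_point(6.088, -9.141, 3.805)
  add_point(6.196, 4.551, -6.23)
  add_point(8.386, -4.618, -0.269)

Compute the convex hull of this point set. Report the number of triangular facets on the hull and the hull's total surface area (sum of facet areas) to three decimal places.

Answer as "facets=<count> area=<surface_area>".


Extreme-point indices: [0, 1, 2, 4, 5, 6, 7, 8, 9, 10, 11, 12] — 12 of 13 on the boundary.

Area of each hull facet:
  f1: (p1, p10, p12) → 14.8509
  f2: (p1, p7, p12) → 31.0481
  f3: (p9, p4, p5) → 84.7668
  f4: (p6, p4, p5) → 111.1624
  f5: (p6, p7, p4) → 19.2873
  f6: (p8, p10, p12) → 47.1699
  f7: (p8, p7, p12) → 69.5610
  f8: (p8, p7, p4) → 43.4603
  f9: (p11, p1, p5) → 71.2721
  f10: (p11, p1, p7) → 21.5292
  f11: (p11, p6, p5) → 39.1401
  f12: (p11, p6, p7) → 6.7770
  f13: (p2, p9, p5) → 116.3180
  f14: (p2, p1, p5) → 137.0908
  f15: (p2, p1, p10) → 37.2425
  f16: (p0, p9, p4) → 59.5506
  f17: (p0, p8, p4) → 35.6014
  f18: (p0, p8, p10) → 33.2026
  f19: (p0, p2, p10) → 20.3341
  f20: (p0, p2, p9) → 35.1501
Σ area = 1034.515

Check V−E+F: 12 − 30 + 20 = 2.

facets=20 area=1034.515


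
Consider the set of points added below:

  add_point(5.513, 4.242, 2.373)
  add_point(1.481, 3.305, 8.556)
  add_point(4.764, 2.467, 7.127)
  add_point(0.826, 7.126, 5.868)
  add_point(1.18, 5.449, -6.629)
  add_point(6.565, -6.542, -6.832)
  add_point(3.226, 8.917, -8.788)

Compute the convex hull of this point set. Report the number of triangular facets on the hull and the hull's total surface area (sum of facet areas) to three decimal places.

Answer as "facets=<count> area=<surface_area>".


Hull vertices (7/7): indices [0, 1, 2, 3, 4, 5, 6].

Area of each hull facet:
  f1: (p0, p6, p3) → 39.4530
  f2: (p0, p6, p5) → 83.9088
  f3: (p4, p6, p3) → 26.6563
  f4: (p4, p6, p5) → 25.9800
  f5: (p4, p1, p3) → 26.5261
  f6: (p4, p1, p5) → 100.0906
  f7: (p2, p1, p3) → 8.6407
  f8: (p2, p0, p3) → 14.9422
  f9: (p2, p1, p5) → 25.7878
  f10: (p2, p0, p5) → 34.1799
Σ area = 386.165

Check V−E+F: 7 − 15 + 10 = 2.

facets=10 area=386.165


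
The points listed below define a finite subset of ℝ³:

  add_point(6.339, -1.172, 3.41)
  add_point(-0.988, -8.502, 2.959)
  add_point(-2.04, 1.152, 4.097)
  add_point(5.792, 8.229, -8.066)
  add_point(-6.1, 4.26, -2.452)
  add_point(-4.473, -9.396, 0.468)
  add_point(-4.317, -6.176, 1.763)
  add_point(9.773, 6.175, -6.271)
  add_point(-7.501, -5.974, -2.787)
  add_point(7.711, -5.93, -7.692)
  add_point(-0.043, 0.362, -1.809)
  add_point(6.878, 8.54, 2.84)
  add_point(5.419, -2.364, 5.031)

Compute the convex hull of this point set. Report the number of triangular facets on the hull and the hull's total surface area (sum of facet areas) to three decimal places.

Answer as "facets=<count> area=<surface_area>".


facets=20 area=790.594

Points on the hull: [0, 1, 2, 3, 4, 5, 6, 7, 8, 9, 11, 12] (12 of 13).

Per-facet area ½‖(b−a)×(c−a)‖:
  f1: (p9, p5, p8) → 42.2604
  f2: (p3, p11, p7) → 23.7629
  f3: (p3, p4, p11) → 71.5322
  f4: (p3, p9, p7) → 28.9816
  f5: (p3, p9, p8) → 113.4426
  f6: (p3, p4, p8) → 65.3546
  f7: (p1, p9, p5) → 30.4596
  f8: (p1, p12, p9) → 58.7445
  f9: (p2, p4, p11) → 48.3274
  f10: (p2, p12, p11) → 44.1459
  f11: (p2, p1, p12) → 35.0909
  f12: (p2, p4, p8) → 41.2339
  f13: (p0, p9, p7) → 66.3403
  f14: (p0, p12, p9) → 11.6054
  f15: (p0, p11, p7) → 47.2880
  f16: (p0, p12, p11) → 8.5995
  f17: (p6, p1, p5) → 6.8362
  f18: (p6, p2, p1) → 16.6469
  f19: (p6, p5, p8) → 9.2168
  f20: (p6, p2, p8) → 20.7246
Σ area = 790.594

Check V−E+F: 12 − 30 + 20 = 2.


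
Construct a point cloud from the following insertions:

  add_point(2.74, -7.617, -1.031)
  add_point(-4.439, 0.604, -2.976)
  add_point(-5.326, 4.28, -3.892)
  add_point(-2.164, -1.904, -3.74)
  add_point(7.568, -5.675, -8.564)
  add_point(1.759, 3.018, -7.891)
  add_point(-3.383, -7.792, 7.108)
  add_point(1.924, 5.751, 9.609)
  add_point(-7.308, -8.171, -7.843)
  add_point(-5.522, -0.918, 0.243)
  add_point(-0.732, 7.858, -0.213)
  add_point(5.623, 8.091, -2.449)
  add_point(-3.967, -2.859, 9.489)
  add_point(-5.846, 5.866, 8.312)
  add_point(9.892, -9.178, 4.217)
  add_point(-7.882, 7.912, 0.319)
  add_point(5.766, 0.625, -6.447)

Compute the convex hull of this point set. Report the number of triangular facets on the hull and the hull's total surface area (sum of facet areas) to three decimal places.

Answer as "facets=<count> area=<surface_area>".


13 of the 17 inputs are extreme points: [2, 4, 5, 6, 7, 8, 10, 11, 12, 13, 14, 15, 16].

Triangle areas on the boundary:
  f1: (p4, p11, p14) → 101.3818
  f2: (p8, p4, p14) → 101.2498
  f3: (p7, p11, p14) → 109.9539
  f4: (p2, p8, p15) → 28.7803
  f5: (p10, p11, p15) → 6.3840
  f6: (p10, p7, p15) → 36.5982
  f7: (p10, p7, p11) → 34.9102
  f8: (p6, p8, p14) → 105.4988
  f9: (p5, p8, p4) → 72.0767
  f10: (p5, p2, p8) → 53.6824
  f11: (p5, p11, p15) → 54.5730
  f12: (p5, p2, p15) → 15.6212
  f13: (p12, p7, p14) → 83.0227
  f14: (p12, p6, p14) → 36.0497
  f15: (p12, p6, p8) → 38.7864
  f16: (p16, p4, p11) → 8.5619
  f17: (p16, p5, p11) → 19.6975
  f18: (p16, p5, p4) → 13.7987
  f19: (p13, p7, p15) → 30.7588
  f20: (p13, p12, p7) → 34.4118
  f21: (p13, p8, p15) → 75.0736
  f22: (p13, p12, p8) → 82.3851
Σ area = 1143.256

Euler characteristic 13−33+22 = 2 ✓

facets=22 area=1143.256


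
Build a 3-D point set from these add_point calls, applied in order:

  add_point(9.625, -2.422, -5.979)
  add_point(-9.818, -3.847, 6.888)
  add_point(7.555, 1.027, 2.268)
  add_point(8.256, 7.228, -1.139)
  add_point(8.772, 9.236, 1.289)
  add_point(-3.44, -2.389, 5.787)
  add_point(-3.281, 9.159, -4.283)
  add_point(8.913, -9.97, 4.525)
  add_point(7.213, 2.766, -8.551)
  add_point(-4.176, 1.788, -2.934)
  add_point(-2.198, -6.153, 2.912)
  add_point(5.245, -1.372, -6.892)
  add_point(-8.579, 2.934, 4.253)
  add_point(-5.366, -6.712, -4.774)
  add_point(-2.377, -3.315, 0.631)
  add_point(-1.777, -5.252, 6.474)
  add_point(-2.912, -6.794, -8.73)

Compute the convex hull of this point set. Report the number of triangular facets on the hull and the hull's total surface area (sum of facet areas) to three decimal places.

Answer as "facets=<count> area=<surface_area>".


facets=16 area=1050.737

Extreme-point indices: [0, 1, 4, 6, 7, 8, 12, 13, 15, 16] — 10 of 17 on the boundary.

Area of each hull facet:
  f1: (p7, p4, p0) → 88.9831
  f2: (p15, p4, p1) → 68.5828
  f3: (p15, p7, p1) → 12.7704
  f4: (p15, p7, p4) → 107.0904
  f5: (p12, p4, p1) → 58.8366
  f6: (p12, p6, p4) → 78.0202
  f7: (p8, p4, p0) → 37.1903
  f8: (p8, p6, p4) → 69.6231
  f9: (p16, p8, p0) → 41.8939
  f10: (p16, p7, p0) → 87.5845
  f11: (p16, p8, p6) → 87.8181
  f12: (p13, p7, p1) → 109.6656
  f13: (p13, p16, p7) → 40.3813
  f14: (p13, p12, p1) → 46.5036
  f15: (p13, p12, p6) → 78.5223
  f16: (p13, p16, p6) → 37.2713
Σ area = 1050.737

Euler: V−E+F = 10−24+16 = 2.


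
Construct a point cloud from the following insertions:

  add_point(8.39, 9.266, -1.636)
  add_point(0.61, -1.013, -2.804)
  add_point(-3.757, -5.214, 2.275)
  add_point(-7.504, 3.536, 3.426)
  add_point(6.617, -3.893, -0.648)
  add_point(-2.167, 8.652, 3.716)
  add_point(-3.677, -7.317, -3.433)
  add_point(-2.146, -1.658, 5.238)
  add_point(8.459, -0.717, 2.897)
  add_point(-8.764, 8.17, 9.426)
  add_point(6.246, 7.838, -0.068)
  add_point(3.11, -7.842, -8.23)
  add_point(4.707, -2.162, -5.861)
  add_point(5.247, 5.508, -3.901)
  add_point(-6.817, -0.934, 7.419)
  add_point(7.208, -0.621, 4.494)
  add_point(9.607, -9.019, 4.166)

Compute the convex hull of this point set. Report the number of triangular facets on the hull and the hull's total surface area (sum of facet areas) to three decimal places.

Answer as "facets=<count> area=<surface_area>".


facets=20 area=892.810

Hull vertices (12/17): indices [0, 2, 3, 5, 6, 8, 9, 11, 13, 14, 15, 16].

Facet areas (half cross-product norm):
  f1: (p11, p0, p16) → 125.1118
  f2: (p6, p11, p16) → 58.0135
  f3: (p15, p16, p9) → 59.8064
  f4: (p15, p0, p9) → 108.7920
  f5: (p14, p16, p9) → 68.5313
  f6: (p3, p14, p9) → 23.1517
  f7: (p3, p14, p6) → 38.6272
  f8: (p3, p6, p11) → 45.4893
  f9: (p8, p0, p16) → 13.8559
  f10: (p8, p15, p16) → 8.6069
  f11: (p8, p15, p0) → 10.6942
  f12: (p2, p6, p16) → 42.6471
  f13: (p2, p14, p16) → 45.8135
  f14: (p2, p14, p6) → 11.3280
  f15: (p5, p0, p9) → 12.5060
  f16: (p5, p3, p9) → 26.8447
  f17: (p13, p5, p0) → 29.7747
  f18: (p13, p5, p3) → 39.6026
  f19: (p13, p11, p0) → 18.8620
  f20: (p13, p3, p11) → 104.7513
Σ area = 892.810

Check V−E+F: 12 − 30 + 20 = 2.


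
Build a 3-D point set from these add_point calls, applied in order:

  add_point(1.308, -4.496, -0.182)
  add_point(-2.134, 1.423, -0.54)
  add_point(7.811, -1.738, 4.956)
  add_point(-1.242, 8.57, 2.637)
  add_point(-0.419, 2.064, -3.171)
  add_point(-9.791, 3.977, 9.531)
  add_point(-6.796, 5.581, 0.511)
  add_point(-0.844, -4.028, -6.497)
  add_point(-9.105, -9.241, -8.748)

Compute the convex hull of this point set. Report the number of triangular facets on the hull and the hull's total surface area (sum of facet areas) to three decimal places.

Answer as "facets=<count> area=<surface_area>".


Extreme-point indices: [2, 3, 4, 5, 6, 7, 8] — 7 of 9 on the boundary.

Per-facet area ½‖(b−a)×(c−a)‖:
  f1: (p8, p2, p5) → 197.3385
  f2: (p3, p2, p5) → 82.5159
  f3: (p7, p8, p2) → 48.2359
  f4: (p6, p8, p5) → 80.7454
  f5: (p6, p3, p5) → 32.0571
  f6: (p4, p6, p3) → 25.7802
  f7: (p4, p3, p2) → 52.7473
  f8: (p4, p7, p2) → 42.1715
  f9: (p4, p7, p8) → 27.5274
  f10: (p4, p6, p8) → 62.4141
Σ area = 651.533

Euler: V−E+F = 7−15+10 = 2.

facets=10 area=651.533


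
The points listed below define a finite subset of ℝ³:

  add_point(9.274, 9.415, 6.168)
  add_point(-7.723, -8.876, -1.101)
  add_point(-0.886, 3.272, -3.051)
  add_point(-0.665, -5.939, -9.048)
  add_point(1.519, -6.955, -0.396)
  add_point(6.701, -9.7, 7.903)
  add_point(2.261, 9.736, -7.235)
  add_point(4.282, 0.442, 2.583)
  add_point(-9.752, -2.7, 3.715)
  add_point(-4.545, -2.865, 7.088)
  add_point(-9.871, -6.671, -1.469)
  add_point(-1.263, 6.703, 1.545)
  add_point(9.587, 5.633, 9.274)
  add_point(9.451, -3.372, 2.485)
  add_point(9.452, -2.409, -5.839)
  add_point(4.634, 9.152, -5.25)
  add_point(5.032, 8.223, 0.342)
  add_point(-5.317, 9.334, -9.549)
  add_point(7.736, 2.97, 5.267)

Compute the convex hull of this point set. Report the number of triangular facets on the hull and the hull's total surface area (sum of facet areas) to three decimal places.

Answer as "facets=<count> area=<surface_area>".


14 of the 19 inputs are extreme points: [0, 1, 3, 5, 6, 8, 9, 10, 11, 12, 13, 14, 15, 17].

Per-facet area ½‖(b−a)×(c−a)‖:
  f1: (p9, p5, p12) → 96.9209
  f2: (p1, p3, p10) → 16.8488
  f3: (p1, p3, p5) → 92.8230
  f4: (p14, p3, p5) → 88.2248
  f5: (p13, p5, p12) → 48.3891
  f6: (p13, p14, p12) → 40.7517
  f7: (p13, p14, p5) → 26.3765
  f8: (p15, p14, p6) → 17.8106
  f9: (p0, p9, p12) → 39.4226
  f10: (p0, p14, p12) → 41.1523
  f11: (p0, p15, p14) → 77.0286
  f12: (p0, p15, p6) → 9.7810
  f13: (p17, p3, p10) → 94.3958
  f14: (p17, p0, p6) → 42.8604
  f15: (p17, p0, p11) → 56.8301
  f16: (p17, p14, p6) → 49.6721
  f17: (p17, p14, p3) → 89.2969
  f18: (p8, p0, p9) → 46.7189
  f19: (p8, p0, p11) → 54.9506
  f20: (p8, p17, p11) → 77.4304
  f21: (p8, p17, p10) → 59.3785
  f22: (p8, p1, p10) → 9.5724
  f23: (p8, p9, p5) → 26.4494
  f24: (p8, p1, p5) → 68.7159
Σ area = 1271.801

Euler characteristic 14−36+24 = 2 ✓

facets=24 area=1271.801


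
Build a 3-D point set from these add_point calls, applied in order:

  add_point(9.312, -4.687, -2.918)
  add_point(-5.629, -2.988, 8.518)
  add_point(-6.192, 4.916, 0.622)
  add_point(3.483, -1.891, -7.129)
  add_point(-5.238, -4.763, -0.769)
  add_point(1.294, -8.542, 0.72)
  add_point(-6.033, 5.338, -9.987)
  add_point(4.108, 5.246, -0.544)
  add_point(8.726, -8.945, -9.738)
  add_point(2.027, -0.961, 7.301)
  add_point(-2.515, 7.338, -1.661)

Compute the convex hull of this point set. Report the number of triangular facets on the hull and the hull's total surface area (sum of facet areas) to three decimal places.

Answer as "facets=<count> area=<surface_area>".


10 of the 11 inputs are extreme points: [0, 1, 2, 4, 5, 6, 7, 8, 9, 10].

Facet areas (half cross-product norm):
  f1: (p6, p1, p2) → 40.4295
  f2: (p7, p8, p0) → 36.9625
  f3: (p7, p6, p8) → 119.8953
  f4: (p4, p6, p1) → 55.3728
  f5: (p4, p6, p8) → 116.2995
  f6: (p9, p7, p0) → 56.3018
  f7: (p9, p1, p2) → 43.5309
  f8: (p10, p6, p2) → 22.9486
  f9: (p10, p7, p6) → 29.2985
  f10: (p10, p9, p2) → 30.0336
  f11: (p10, p9, p7) → 35.7183
  f12: (p5, p4, p1) → 36.3231
  f13: (p5, p4, p8) → 46.2558
  f14: (p5, p8, p0) → 38.6977
  f15: (p5, p9, p0) → 48.0512
  f16: (p5, p9, p1) → 39.8022
Σ area = 795.921

Euler characteristic 10−24+16 = 2 ✓

facets=16 area=795.921


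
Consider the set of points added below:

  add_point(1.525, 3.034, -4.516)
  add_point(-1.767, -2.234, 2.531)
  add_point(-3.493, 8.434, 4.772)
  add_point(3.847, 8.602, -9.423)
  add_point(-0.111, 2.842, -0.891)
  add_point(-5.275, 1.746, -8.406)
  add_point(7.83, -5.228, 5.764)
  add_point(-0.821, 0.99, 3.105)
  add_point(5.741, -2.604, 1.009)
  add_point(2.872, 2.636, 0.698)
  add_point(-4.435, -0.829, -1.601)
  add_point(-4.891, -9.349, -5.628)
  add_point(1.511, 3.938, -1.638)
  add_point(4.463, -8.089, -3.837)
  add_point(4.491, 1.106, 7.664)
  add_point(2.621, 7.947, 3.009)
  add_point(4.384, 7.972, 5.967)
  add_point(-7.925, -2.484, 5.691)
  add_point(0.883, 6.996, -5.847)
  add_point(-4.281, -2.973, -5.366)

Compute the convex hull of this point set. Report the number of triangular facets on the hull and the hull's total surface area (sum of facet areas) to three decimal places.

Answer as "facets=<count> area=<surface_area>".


Extreme-point indices: [2, 3, 5, 6, 11, 13, 14, 16, 17] — 9 of 20 on the boundary.

Triangle areas on the boundary:
  f1: (p11, p6, p17) → 103.4935
  f2: (p16, p3, p6) → 105.0826
  f3: (p5, p11, p17) → 74.2478
  f4: (p5, p11, p3) → 53.6316
  f5: (p13, p3, p6) → 92.9830
  f6: (p13, p11, p6) → 43.5155
  f7: (p13, p11, p3) → 84.5560
  f8: (p14, p6, p17) → 47.8454
  f9: (p14, p16, p6) → 16.5498
  f10: (p2, p16, p3) → 60.4224
  f11: (p2, p5, p3) → 81.7129
  f12: (p2, p5, p17) → 80.9567
  f13: (p2, p14, p17) → 61.9247
  f14: (p2, p14, p16) → 28.0626
Σ area = 934.985

Check V−E+F: 9 − 21 + 14 = 2.

facets=14 area=934.985


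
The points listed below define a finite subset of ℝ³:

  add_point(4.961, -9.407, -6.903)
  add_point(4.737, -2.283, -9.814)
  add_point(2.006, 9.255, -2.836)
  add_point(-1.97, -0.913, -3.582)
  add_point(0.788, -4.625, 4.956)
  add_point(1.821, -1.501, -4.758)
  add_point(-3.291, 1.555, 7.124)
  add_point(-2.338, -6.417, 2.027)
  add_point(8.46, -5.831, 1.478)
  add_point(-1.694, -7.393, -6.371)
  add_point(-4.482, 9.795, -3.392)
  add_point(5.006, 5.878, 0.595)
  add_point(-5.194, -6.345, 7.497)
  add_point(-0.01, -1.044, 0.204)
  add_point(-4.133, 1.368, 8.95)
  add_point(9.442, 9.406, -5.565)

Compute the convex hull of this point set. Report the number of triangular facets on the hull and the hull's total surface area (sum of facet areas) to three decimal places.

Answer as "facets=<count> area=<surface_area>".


facets=16 area=909.313

Hull vertices (10/16): indices [0, 1, 2, 8, 9, 10, 11, 12, 14, 15].

Facet areas (half cross-product norm):
  f1: (p8, p0, p12) → 72.8659
  f2: (p8, p0, p15) → 82.0601
  f3: (p14, p10, p12) → 54.3984
  f4: (p14, p8, p12) → 58.9263
  f5: (p9, p10, p12) → 121.8726
  f6: (p9, p0, p12) → 47.2408
  f7: (p2, p10, p15) → 11.2236
  f8: (p2, p14, p10) → 48.3570
  f9: (p1, p0, p15) → 37.4244
  f10: (p1, p9, p0) → 25.8760
  f11: (p1, p10, p15) → 90.0939
  f12: (p1, p9, p10) → 72.7970
  f13: (p11, p2, p15) → 21.5921
  f14: (p11, p2, p14) → 36.4566
  f15: (p11, p8, p15) → 48.7587
  f16: (p11, p14, p8) → 79.3696
Σ area = 909.313

Euler: V−E+F = 10−24+16 = 2.


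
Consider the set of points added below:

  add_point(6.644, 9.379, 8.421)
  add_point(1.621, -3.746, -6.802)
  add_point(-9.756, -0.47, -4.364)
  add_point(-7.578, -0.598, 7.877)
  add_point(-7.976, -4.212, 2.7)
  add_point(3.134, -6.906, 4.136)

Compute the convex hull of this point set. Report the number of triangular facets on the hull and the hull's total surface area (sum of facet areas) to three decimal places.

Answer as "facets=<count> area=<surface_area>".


6 of the 6 inputs are extreme points: [0, 1, 2, 3, 4, 5].

Triangle areas on the boundary:
  f1: (p1, p0, p2) → 124.6888
  f2: (p1, p5, p0) → 98.7810
  f3: (p3, p0, p2) → 106.5173
  f4: (p3, p5, p0) → 104.0186
  f5: (p4, p3, p2) → 23.0213
  f6: (p4, p3, p5) → 36.4291
  f7: (p4, p1, p2) → 48.9034
  f8: (p4, p1, p5) → 62.9057
Σ area = 605.265

Euler characteristic 6−12+8 = 2 ✓

facets=8 area=605.265


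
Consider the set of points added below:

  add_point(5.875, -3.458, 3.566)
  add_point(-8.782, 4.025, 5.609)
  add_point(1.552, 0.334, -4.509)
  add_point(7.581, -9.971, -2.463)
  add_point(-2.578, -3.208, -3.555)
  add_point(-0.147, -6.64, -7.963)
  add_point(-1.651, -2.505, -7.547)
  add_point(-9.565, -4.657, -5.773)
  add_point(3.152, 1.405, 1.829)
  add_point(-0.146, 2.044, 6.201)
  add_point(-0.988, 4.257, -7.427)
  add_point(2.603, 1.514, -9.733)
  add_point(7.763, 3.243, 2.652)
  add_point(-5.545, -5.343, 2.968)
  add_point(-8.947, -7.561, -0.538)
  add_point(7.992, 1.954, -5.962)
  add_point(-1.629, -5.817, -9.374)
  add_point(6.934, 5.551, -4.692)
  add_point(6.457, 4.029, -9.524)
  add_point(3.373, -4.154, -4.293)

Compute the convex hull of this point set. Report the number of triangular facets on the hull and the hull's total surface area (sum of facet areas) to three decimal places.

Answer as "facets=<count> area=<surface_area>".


facets=26 area=901.785

Points on the hull: [0, 1, 3, 5, 7, 9, 10, 11, 12, 13, 14, 15, 16, 17, 18] (15 of 20).

Facet areas (half cross-product norm):
  f1: (p14, p16, p7) → 25.9214
  f2: (p12, p3, p15) → 53.6583
  f3: (p1, p10, p7) → 83.2966
  f4: (p1, p14, p7) → 39.4645
  f5: (p1, p12, p9) → 22.1665
  f6: (p18, p3, p15) → 20.3343
  f7: (p18, p16, p3) → 76.2696
  f8: (p13, p14, p3) → 39.3365
  f9: (p13, p1, p9) → 39.6110
  f10: (p13, p1, p14) → 25.8195
  f11: (p5, p16, p3) → 1.5522
  f12: (p5, p14, p3) → 56.7967
  f13: (p5, p14, p16) → 12.7059
  f14: (p11, p18, p10) → 11.2303
  f15: (p11, p18, p16) → 8.9609
  f16: (p11, p10, p7) → 31.2470
  f17: (p11, p16, p7) → 34.8306
  f18: (p17, p1, p12) → 65.0626
  f19: (p17, p12, p15) → 15.3249
  f20: (p17, p18, p15) → 8.4023
  f21: (p17, p1, p10) → 63.0407
  f22: (p17, p18, p10) → 19.3801
  f23: (p0, p13, p3) → 52.3419
  f24: (p0, p13, p9) → 40.7462
  f25: (p0, p12, p3) → 26.4960
  f26: (p0, p12, p9) → 27.7890
Σ area = 901.785

Euler: V−E+F = 15−39+26 = 2.


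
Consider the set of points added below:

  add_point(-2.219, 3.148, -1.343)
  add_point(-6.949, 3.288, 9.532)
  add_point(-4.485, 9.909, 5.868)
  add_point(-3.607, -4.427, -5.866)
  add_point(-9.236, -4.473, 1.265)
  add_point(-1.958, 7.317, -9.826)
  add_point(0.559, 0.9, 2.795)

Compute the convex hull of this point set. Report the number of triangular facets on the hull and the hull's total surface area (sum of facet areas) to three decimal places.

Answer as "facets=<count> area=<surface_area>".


Extreme-point indices: [1, 2, 3, 4, 5, 6] — 6 of 7 on the boundary.

Area of each hull facet:
  f1: (p5, p2, p4) → 117.7911
  f2: (p5, p2, p6) → 75.8166
  f3: (p3, p6, p4) → 46.1442
  f4: (p3, p5, p4) → 53.5117
  f5: (p3, p5, p6) → 66.4096
  f6: (p1, p6, p4) → 52.7336
  f7: (p1, p2, p4) → 44.0454
  f8: (p1, p2, p6) → 38.9119
Σ area = 495.364

Euler: V−E+F = 6−12+8 = 2.

facets=8 area=495.364


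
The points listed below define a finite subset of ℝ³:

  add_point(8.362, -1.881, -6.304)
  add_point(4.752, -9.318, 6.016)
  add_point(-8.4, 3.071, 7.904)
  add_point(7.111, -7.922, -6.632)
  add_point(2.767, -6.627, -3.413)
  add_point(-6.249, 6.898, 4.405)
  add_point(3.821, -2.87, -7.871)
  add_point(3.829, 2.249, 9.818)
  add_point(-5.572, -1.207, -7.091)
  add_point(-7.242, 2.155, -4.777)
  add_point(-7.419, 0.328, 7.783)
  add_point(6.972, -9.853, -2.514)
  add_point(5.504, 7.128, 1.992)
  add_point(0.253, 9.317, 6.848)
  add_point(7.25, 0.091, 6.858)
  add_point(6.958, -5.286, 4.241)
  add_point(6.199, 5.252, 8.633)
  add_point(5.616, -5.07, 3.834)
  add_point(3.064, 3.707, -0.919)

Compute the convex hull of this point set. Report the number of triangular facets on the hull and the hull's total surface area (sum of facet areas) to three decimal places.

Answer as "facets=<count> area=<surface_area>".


facets=28 area=951.615

16 of the 19 inputs are extreme points: [0, 1, 2, 3, 5, 6, 7, 8, 9, 10, 11, 12, 13, 14, 15, 16].

Area of each hull facet:
  f1: (p7, p13, p2) → 44.6183
  f2: (p16, p7, p13) → 14.8589
  f3: (p5, p13, p2) → 19.2933
  f4: (p5, p9, p2) → 28.5347
  f5: (p5, p9, p13) → 32.4115
  f6: (p10, p9, p2) → 18.4303
  f7: (p10, p7, p2) → 16.6707
  f8: (p10, p1, p7) → 70.0867
  f9: (p12, p16, p0) → 39.6772
  f10: (p12, p16, p13) → 22.8658
  f11: (p12, p9, p0) → 90.3984
  f12: (p12, p9, p13) → 55.8992
  f13: (p14, p1, p7) → 23.4280
  f14: (p14, p16, p7) → 9.7026
  f15: (p14, p15, p1) → 11.8066
  f16: (p14, p16, p0) → 32.8069
  f17: (p14, p15, p0) → 33.1415
  f18: (p6, p9, p0) → 23.1730
  f19: (p6, p3, p0) → 13.8742
  f20: (p8, p10, p1) → 113.3757
  f21: (p8, p10, p9) → 25.4669
  f22: (p8, p6, p9) → 17.6675
  f23: (p8, p6, p3) → 22.3622
  f24: (p11, p8, p1) → 70.1585
  f25: (p11, p8, p3) → 32.0051
  f26: (p11, p15, p1) → 19.8309
  f27: (p11, p3, p0) → 13.0409
  f28: (p11, p15, p0) → 36.0299
Σ area = 951.615

Check V−E+F: 16 − 42 + 28 = 2.


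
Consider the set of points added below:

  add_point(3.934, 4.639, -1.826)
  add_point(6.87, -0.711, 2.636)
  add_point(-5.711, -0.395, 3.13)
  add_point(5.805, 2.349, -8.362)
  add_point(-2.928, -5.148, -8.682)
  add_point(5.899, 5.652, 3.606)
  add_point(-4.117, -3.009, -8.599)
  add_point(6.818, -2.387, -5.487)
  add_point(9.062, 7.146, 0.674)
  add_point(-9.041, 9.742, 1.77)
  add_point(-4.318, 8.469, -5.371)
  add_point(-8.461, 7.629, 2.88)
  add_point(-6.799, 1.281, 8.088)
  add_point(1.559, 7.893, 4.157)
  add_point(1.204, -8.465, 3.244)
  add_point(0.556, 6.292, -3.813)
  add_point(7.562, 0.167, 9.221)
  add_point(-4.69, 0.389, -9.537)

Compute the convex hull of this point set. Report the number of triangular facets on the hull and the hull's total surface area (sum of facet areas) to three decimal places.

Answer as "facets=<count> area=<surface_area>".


13 of the 18 inputs are extreme points: [3, 4, 6, 7, 8, 9, 10, 11, 12, 13, 14, 16, 17].

Per-facet area ½‖(b−a)×(c−a)‖:
  f1: (p10, p8, p9) → 62.8694
  f2: (p10, p17, p9) → 34.4121
  f3: (p6, p17, p9) → 24.6356
  f4: (p13, p8, p9) → 27.8808
  f5: (p13, p16, p8) → 42.6386
  f6: (p12, p16, p14) → 76.8546
  f7: (p12, p13, p9) → 52.8836
  f8: (p12, p13, p16) → 61.6985
  f9: (p3, p10, p8) → 64.4447
  f10: (p3, p10, p17) → 47.2843
  f11: (p11, p6, p9) → 18.9829
  f12: (p11, p12, p9) → 2.0663
  f13: (p11, p12, p6) → 67.6212
  f14: (p7, p16, p14) → 71.5975
  f15: (p7, p3, p8) → 30.0561
  f16: (p7, p16, p8) → 63.8434
  f17: (p4, p7, p3) → 29.7611
  f18: (p4, p6, p17) → 1.9047
  f19: (p4, p3, p17) → 31.2440
  f20: (p4, p7, p14) → 60.0464
  f21: (p4, p12, p14) → 88.0654
  f22: (p4, p12, p6) → 20.2115
Σ area = 981.003

Euler characteristic 13−33+22 = 2 ✓

facets=22 area=981.003


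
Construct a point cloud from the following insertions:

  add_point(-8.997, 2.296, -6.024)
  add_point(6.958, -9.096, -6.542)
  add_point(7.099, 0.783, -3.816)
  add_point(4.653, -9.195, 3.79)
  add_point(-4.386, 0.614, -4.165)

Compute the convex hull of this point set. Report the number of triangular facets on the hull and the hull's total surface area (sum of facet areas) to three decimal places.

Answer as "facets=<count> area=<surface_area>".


facets=6 area=342.320

Extreme-point indices: [0, 1, 2, 3, 4] — 5 of 5 on the boundary.

Per-facet area ½‖(b−a)×(c−a)‖:
  f1: (p1, p2, p0) → 83.5518
  f2: (p1, p3, p0) → 101.7634
  f3: (p1, p3, p2) → 52.5624
  f4: (p4, p2, p0) → 14.0928
  f5: (p4, p3, p0) → 18.1673
  f6: (p4, p3, p2) → 72.1829
Σ area = 342.320

Check V−E+F: 5 − 9 + 6 = 2.


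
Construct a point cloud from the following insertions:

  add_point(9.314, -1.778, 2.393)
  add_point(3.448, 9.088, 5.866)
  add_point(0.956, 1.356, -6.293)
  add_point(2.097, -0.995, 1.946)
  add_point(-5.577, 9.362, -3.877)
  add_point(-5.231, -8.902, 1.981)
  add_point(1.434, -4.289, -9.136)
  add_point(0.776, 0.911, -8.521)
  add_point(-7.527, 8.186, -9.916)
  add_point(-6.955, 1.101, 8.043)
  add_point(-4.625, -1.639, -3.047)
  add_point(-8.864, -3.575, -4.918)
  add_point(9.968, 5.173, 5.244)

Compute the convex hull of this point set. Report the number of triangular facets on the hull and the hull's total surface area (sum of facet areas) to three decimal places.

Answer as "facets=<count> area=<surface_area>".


10 of the 13 inputs are extreme points: [0, 1, 4, 5, 6, 7, 8, 9, 11, 12].

Area of each hull facet:
  f1: (p1, p9, p12) → 47.0480
  f2: (p1, p9, p4) → 80.9629
  f3: (p8, p1, p12) → 67.4060
  f4: (p8, p1, p4) → 19.7274
  f5: (p8, p6, p11) → 70.4078
  f6: (p8, p9, p11) → 89.2914
  f7: (p8, p9, p4) → 36.3672
  f8: (p5, p9, p11) → 55.1139
  f9: (p5, p6, p11) → 52.3014
  f10: (p7, p6, p12) → 43.3938
  f11: (p7, p8, p12) → 89.4524
  f12: (p7, p8, p6) → 20.2949
  f13: (p0, p6, p12) → 45.7486
  f14: (p0, p5, p6) → 92.1996
  f15: (p0, p9, p12) → 64.5961
  f16: (p0, p5, p9) → 92.6271
Σ area = 966.939

Check V−E+F: 10 − 24 + 16 = 2.

facets=16 area=966.939


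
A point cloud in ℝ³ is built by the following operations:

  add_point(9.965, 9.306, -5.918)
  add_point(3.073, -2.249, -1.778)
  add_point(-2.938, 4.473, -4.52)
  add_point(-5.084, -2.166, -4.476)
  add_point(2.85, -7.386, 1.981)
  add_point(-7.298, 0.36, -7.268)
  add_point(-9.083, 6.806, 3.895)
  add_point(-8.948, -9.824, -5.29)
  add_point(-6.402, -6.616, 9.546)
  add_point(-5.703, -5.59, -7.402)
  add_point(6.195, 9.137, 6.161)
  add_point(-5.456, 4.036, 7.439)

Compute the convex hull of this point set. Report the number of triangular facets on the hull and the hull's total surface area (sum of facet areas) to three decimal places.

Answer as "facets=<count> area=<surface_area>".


10 of the 12 inputs are extreme points: [0, 2, 4, 5, 6, 7, 8, 9, 10, 11].

Triangle areas on the boundary:
  f1: (p8, p7, p6) → 111.4392
  f2: (p10, p0, p6) → 97.6411
  f3: (p5, p7, p6) → 65.2639
  f4: (p4, p8, p7) → 80.1025
  f5: (p4, p10, p0) → 108.4892
  f6: (p4, p10, p8) → 103.7866
  f7: (p11, p8, p6) → 26.6524
  f8: (p11, p10, p6) → 34.9952
  f9: (p11, p10, p8) → 60.7883
  f10: (p2, p0, p6) → 62.2571
  f11: (p2, p5, p6) → 35.0786
  f12: (p2, p5, p0) → 27.8958
  f13: (p9, p5, p0) → 58.6341
  f14: (p9, p5, p7) → 14.6652
  f15: (p9, p4, p0) → 125.0238
  f16: (p9, p4, p7) → 36.7837
Σ area = 1049.497

Check V−E+F: 10 − 24 + 16 = 2.

facets=16 area=1049.497


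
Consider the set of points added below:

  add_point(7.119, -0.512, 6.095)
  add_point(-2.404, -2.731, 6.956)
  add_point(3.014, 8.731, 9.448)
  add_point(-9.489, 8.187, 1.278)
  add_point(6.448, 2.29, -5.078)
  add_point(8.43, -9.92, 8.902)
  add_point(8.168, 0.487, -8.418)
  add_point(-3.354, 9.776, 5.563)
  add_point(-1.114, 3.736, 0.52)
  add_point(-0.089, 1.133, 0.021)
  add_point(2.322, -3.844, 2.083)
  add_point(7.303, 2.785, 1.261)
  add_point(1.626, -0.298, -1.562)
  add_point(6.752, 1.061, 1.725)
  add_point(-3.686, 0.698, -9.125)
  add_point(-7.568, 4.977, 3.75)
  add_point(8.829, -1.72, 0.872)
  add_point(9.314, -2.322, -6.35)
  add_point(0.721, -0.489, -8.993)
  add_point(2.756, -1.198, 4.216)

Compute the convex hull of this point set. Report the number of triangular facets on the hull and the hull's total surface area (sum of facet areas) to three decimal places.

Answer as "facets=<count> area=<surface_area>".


13 of the 20 inputs are extreme points: [0, 1, 2, 3, 5, 6, 7, 11, 14, 15, 16, 17, 18].

Triangle areas on the boundary:
  f1: (p16, p5, p17) → 32.1006
  f2: (p1, p14, p5) → 102.6363
  f3: (p1, p2, p5) → 84.4091
  f4: (p18, p5, p17) → 74.7223
  f5: (p18, p14, p5) → 43.3311
  f6: (p0, p2, p5) → 32.6377
  f7: (p0, p16, p5) → 27.8626
  f8: (p15, p1, p2) → 57.7549
  f9: (p15, p14, p3) → 31.1880
  f10: (p15, p1, p14) → 69.0132
  f11: (p6, p18, p17) → 13.3805
  f12: (p6, p14, p3) → 77.3902
  f13: (p6, p18, p14) → 6.6284
  f14: (p11, p16, p17) → 17.0462
  f15: (p11, p6, p17) → 17.2203
  f16: (p11, p6, p2) → 26.0209
  f17: (p11, p0, p2) → 30.4475
  f18: (p11, p0, p16) → 12.4444
  f19: (p7, p6, p3) → 77.8510
  f20: (p7, p6, p2) → 75.3171
  f21: (p7, p15, p3) → 14.8167
  f22: (p7, p15, p2) → 20.4181
Σ area = 944.637

Check V−E+F: 13 − 33 + 22 = 2.

facets=22 area=944.637


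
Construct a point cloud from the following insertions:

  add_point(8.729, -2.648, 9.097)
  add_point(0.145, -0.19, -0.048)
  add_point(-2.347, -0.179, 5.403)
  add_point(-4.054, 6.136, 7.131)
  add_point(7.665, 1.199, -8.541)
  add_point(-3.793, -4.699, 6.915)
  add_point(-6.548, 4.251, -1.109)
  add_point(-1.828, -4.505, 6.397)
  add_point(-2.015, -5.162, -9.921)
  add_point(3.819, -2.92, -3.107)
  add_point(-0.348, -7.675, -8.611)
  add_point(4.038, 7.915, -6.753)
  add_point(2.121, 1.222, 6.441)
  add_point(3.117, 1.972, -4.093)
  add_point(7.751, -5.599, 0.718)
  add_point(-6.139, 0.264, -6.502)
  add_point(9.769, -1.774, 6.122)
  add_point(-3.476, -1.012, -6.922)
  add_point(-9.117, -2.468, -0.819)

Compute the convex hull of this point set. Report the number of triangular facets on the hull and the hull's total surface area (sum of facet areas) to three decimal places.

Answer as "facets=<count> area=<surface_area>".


facets=20 area=932.838

12 of the 19 inputs are extreme points: [0, 3, 4, 5, 6, 8, 10, 11, 14, 15, 16, 18].

Area of each hull facet:
  f1: (p3, p11, p16) → 116.2687
  f2: (p5, p3, p18) → 50.9262
  f3: (p5, p10, p18) → 61.9234
  f4: (p5, p14, p10) → 80.5047
  f5: (p4, p14, p10) → 62.0161
  f6: (p4, p11, p16) → 59.2173
  f7: (p4, p14, p16) → 37.8656
  f8: (p6, p3, p11) → 54.8789
  f9: (p6, p15, p11) → 40.9185
  f10: (p6, p3, p18) → 30.6075
  f11: (p6, p15, p18) → 20.9498
  f12: (p0, p3, p16) → 25.5655
  f13: (p0, p5, p3) → 69.1057
  f14: (p0, p14, p16) → 9.9913
  f15: (p0, p5, p14) → 54.5483
  f16: (p8, p4, p10) → 19.1513
  f17: (p8, p10, p18) → 19.2002
  f18: (p8, p15, p18) → 25.2092
  f19: (p8, p15, p11) → 48.5456
  f20: (p8, p4, p11) → 45.4444
Σ area = 932.838

Euler: V−E+F = 12−30+20 = 2.


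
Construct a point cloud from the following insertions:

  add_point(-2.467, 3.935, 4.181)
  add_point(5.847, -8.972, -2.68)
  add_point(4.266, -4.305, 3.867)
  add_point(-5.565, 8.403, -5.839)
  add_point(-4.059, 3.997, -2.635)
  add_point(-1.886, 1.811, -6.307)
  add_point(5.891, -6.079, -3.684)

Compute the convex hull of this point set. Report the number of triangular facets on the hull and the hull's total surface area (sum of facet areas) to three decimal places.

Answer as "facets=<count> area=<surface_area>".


Points on the hull: [0, 1, 2, 3, 4, 5, 6] (7 of 7).

Facet areas (half cross-product norm):
  f1: (p5, p6, p3) → 16.6694
  f2: (p5, p1, p6) → 12.0917
  f3: (p2, p6, p3) → 72.3193
  f4: (p2, p0, p3) → 54.2103
  f5: (p2, p1, p6) → 12.0698
  f6: (p2, p0, p1) → 35.3283
  f7: (p4, p0, p1) → 56.5339
  f8: (p4, p5, p1) → 30.0713
  f9: (p4, p0, p3) → 15.5286
  f10: (p4, p5, p3) → 13.5367
Σ area = 318.359

Euler: V−E+F = 7−15+10 = 2.

facets=10 area=318.359


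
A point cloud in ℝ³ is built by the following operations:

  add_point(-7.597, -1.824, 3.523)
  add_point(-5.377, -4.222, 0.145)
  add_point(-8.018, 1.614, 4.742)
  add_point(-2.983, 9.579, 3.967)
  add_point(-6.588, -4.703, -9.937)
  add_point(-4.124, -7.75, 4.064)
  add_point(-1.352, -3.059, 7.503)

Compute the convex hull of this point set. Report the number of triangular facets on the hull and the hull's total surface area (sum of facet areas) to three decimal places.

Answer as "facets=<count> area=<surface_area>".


facets=8 area=378.289

Hull vertices (6/7): indices [0, 2, 3, 4, 5, 6].

Per-facet area ½‖(b−a)×(c−a)‖:
  f1: (p3, p6, p2) → 40.5344
  f2: (p4, p3, p2) → 74.1695
  f3: (p4, p3, p6) → 118.3374
  f4: (p5, p6, p2) → 27.5283
  f5: (p5, p4, p6) → 42.1914
  f6: (p0, p4, p2) → 21.5273
  f7: (p0, p5, p2) → 6.9216
  f8: (p0, p5, p4) → 47.0795
Σ area = 378.289

Euler characteristic 6−12+8 = 2 ✓


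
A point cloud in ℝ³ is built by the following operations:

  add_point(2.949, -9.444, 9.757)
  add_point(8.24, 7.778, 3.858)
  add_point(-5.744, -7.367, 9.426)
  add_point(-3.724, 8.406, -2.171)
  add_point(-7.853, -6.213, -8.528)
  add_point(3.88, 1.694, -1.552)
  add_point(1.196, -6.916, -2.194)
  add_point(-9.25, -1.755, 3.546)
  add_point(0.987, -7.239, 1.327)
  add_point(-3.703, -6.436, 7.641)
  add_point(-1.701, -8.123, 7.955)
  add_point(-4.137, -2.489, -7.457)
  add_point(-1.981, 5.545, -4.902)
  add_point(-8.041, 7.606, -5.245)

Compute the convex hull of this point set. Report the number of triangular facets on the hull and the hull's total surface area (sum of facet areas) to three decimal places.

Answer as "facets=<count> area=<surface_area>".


facets=18 area=904.938

11 of the 14 inputs are extreme points: [0, 1, 2, 3, 4, 5, 6, 7, 11, 12, 13].

Per-facet area ½‖(b−a)×(c−a)‖:
  f1: (p13, p4, p7) → 76.6743
  f2: (p2, p1, p7) → 88.0431
  f3: (p2, p0, p1) → 84.6756
  f4: (p2, p4, p7) → 53.4938
  f5: (p2, p4, p0) → 79.8998
  f6: (p6, p0, p1) → 104.5905
  f7: (p6, p4, p0) → 49.8581
  f8: (p3, p1, p7) → 85.5947
  f9: (p3, p13, p7) → 33.8166
  f10: (p12, p3, p1) → 28.8194
  f11: (p12, p3, p13) → 11.4746
  f12: (p11, p13, p4) → 26.7851
  f13: (p11, p12, p13) → 27.8589
  f14: (p11, p6, p4) → 22.9273
  f15: (p5, p6, p1) → 24.5374
  f16: (p5, p11, p6) → 37.9945
  f17: (p5, p12, p1) → 34.4313
  f18: (p5, p11, p12) → 33.4625
Σ area = 904.938

Check V−E+F: 11 − 27 + 18 = 2.


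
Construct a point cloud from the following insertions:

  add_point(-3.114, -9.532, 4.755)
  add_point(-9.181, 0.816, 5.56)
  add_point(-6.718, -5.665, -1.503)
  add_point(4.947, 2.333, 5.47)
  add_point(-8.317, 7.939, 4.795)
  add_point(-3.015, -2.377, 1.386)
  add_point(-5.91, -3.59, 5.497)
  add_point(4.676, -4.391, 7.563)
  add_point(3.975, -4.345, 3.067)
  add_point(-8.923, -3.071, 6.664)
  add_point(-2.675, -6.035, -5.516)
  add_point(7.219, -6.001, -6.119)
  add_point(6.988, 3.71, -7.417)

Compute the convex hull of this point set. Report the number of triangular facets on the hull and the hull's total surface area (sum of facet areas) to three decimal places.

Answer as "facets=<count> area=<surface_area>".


Hull vertices (10/13): indices [0, 1, 2, 3, 4, 7, 9, 10, 11, 12].

Per-facet area ½‖(b−a)×(c−a)‖:
  f1: (p0, p7, p11) → 66.9351
  f2: (p10, p12, p11) → 48.5677
  f3: (p10, p0, p11) → 53.5545
  f4: (p4, p10, p12) → 122.6275
  f5: (p2, p10, p0) → 22.9332
  f6: (p2, p4, p1) → 30.0331
  f7: (p2, p4, p10) → 38.9054
  f8: (p3, p4, p12) → 94.4184
  f9: (p3, p4, p7) → 47.5928
  f10: (p3, p12, p11) → 62.5589
  f11: (p3, p7, p11) → 48.4898
  f12: (p9, p2, p1) → 17.8944
  f13: (p9, p2, p0) → 32.2336
  f14: (p9, p0, p7) → 43.2233
  f15: (p9, p4, p1) → 3.6138
  f16: (p9, p4, p7) → 76.4640
Σ area = 810.045

Euler characteristic 10−24+16 = 2 ✓

facets=16 area=810.045


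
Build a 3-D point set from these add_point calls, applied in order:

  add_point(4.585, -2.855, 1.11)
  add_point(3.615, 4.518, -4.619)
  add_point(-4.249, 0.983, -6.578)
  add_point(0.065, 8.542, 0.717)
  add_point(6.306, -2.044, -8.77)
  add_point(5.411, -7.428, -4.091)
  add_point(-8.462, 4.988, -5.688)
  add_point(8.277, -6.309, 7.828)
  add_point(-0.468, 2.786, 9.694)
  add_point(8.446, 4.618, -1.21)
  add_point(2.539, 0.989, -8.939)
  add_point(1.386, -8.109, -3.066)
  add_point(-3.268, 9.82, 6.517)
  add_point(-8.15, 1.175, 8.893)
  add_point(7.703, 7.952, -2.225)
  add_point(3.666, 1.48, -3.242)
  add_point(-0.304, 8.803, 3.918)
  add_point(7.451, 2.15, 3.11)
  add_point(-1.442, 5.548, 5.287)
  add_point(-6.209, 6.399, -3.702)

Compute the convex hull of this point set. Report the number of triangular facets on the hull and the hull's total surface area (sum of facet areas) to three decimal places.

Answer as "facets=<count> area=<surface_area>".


Extreme-point indices: [2, 3, 4, 5, 6, 7, 8, 9, 10, 11, 12, 13, 14, 17, 19] — 15 of 20 on the boundary.

Area of each hull facet:
  f1: (p4, p7, p9) → 73.0033
  f2: (p13, p11, p6) → 116.4632
  f3: (p13, p12, p6) → 69.4890
  f4: (p13, p12, p8) → 31.7586
  f5: (p13, p7, p11) → 109.1191
  f6: (p13, p7, p8) → 43.3656
  f7: (p17, p7, p9) → 14.1204
  f8: (p17, p7, p8) → 49.2292
  f9: (p17, p12, p8) → 42.2610
  f10: (p14, p4, p9) → 17.1741
  f11: (p14, p17, p9) → 6.8172
  f12: (p14, p17, p12) → 52.3632
  f13: (p2, p11, p6) → 16.8157
  f14: (p2, p4, p11) → 48.9975
  f15: (p5, p7, p11) → 25.9052
  f16: (p5, p4, p11) → 13.8742
  f17: (p5, p4, p7) → 37.4345
  f18: (p19, p12, p6) → 9.5661
  f19: (p19, p14, p6) → 14.5926
  f20: (p10, p2, p6) → 14.5363
  f21: (p10, p2, p4) → 12.0092
  f22: (p10, p14, p6) → 66.5069
  f23: (p10, p14, p4) → 26.5293
  f24: (p3, p14, p12) → 17.6830
  f25: (p3, p19, p12) → 26.8741
  f26: (p3, p19, p14) → 28.0286
Σ area = 984.517

Euler: V−E+F = 15−39+26 = 2.

facets=26 area=984.517
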